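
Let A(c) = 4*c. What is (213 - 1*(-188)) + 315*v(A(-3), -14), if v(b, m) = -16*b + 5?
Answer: 62456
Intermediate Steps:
v(b, m) = 5 - 16*b
(213 - 1*(-188)) + 315*v(A(-3), -14) = (213 - 1*(-188)) + 315*(5 - 64*(-3)) = (213 + 188) + 315*(5 - 16*(-12)) = 401 + 315*(5 + 192) = 401 + 315*197 = 401 + 62055 = 62456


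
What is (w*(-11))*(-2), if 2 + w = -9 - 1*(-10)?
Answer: -22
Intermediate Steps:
w = -1 (w = -2 + (-9 - 1*(-10)) = -2 + (-9 + 10) = -2 + 1 = -1)
(w*(-11))*(-2) = -1*(-11)*(-2) = 11*(-2) = -22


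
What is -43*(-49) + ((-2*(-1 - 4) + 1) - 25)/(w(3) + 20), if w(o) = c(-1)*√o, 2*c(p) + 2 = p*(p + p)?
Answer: 21063/10 ≈ 2106.3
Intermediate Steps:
c(p) = -1 + p² (c(p) = -1 + (p*(p + p))/2 = -1 + (p*(2*p))/2 = -1 + (2*p²)/2 = -1 + p²)
w(o) = 0 (w(o) = (-1 + (-1)²)*√o = (-1 + 1)*√o = 0*√o = 0)
-43*(-49) + ((-2*(-1 - 4) + 1) - 25)/(w(3) + 20) = -43*(-49) + ((-2*(-1 - 4) + 1) - 25)/(0 + 20) = 2107 + ((-2*(-5) + 1) - 25)/20 = 2107 + ((10 + 1) - 25)*(1/20) = 2107 + (11 - 25)*(1/20) = 2107 - 14*1/20 = 2107 - 7/10 = 21063/10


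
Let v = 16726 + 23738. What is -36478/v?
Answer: -18239/20232 ≈ -0.90149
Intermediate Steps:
v = 40464
-36478/v = -36478/40464 = -36478*1/40464 = -18239/20232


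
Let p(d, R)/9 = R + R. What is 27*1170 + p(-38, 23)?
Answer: 32004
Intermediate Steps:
p(d, R) = 18*R (p(d, R) = 9*(R + R) = 9*(2*R) = 18*R)
27*1170 + p(-38, 23) = 27*1170 + 18*23 = 31590 + 414 = 32004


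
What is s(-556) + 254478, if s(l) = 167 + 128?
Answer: 254773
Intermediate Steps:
s(l) = 295
s(-556) + 254478 = 295 + 254478 = 254773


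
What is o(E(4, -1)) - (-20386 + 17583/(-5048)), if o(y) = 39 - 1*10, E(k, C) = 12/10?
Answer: 103072503/5048 ≈ 20418.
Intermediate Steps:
E(k, C) = 6/5 (E(k, C) = 12*(⅒) = 6/5)
o(y) = 29 (o(y) = 39 - 10 = 29)
o(E(4, -1)) - (-20386 + 17583/(-5048)) = 29 - (-20386 + 17583/(-5048)) = 29 - (-20386 + 17583*(-1/5048)) = 29 - (-20386 - 17583/5048) = 29 - 1*(-102926111/5048) = 29 + 102926111/5048 = 103072503/5048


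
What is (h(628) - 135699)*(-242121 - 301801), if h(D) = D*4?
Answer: 72443339414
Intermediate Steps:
h(D) = 4*D
(h(628) - 135699)*(-242121 - 301801) = (4*628 - 135699)*(-242121 - 301801) = (2512 - 135699)*(-543922) = -133187*(-543922) = 72443339414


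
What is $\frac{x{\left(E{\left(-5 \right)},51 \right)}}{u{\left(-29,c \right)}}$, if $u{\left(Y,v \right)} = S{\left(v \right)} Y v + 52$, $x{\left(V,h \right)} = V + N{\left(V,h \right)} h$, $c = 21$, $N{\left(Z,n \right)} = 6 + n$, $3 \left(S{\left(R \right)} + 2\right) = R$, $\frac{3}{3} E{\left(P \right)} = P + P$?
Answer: $- \frac{2897}{2993} \approx -0.96793$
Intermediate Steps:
$E{\left(P \right)} = 2 P$ ($E{\left(P \right)} = P + P = 2 P$)
$S{\left(R \right)} = -2 + \frac{R}{3}$
$x{\left(V,h \right)} = V + h \left(6 + h\right)$ ($x{\left(V,h \right)} = V + \left(6 + h\right) h = V + h \left(6 + h\right)$)
$u{\left(Y,v \right)} = 52 + Y v \left(-2 + \frac{v}{3}\right)$ ($u{\left(Y,v \right)} = \left(-2 + \frac{v}{3}\right) Y v + 52 = Y \left(-2 + \frac{v}{3}\right) v + 52 = Y v \left(-2 + \frac{v}{3}\right) + 52 = 52 + Y v \left(-2 + \frac{v}{3}\right)$)
$\frac{x{\left(E{\left(-5 \right)},51 \right)}}{u{\left(-29,c \right)}} = \frac{2 \left(-5\right) + 51 \left(6 + 51\right)}{52 + \frac{1}{3} \left(-29\right) 21 \left(-6 + 21\right)} = \frac{-10 + 51 \cdot 57}{52 + \frac{1}{3} \left(-29\right) 21 \cdot 15} = \frac{-10 + 2907}{52 - 3045} = \frac{2897}{-2993} = 2897 \left(- \frac{1}{2993}\right) = - \frac{2897}{2993}$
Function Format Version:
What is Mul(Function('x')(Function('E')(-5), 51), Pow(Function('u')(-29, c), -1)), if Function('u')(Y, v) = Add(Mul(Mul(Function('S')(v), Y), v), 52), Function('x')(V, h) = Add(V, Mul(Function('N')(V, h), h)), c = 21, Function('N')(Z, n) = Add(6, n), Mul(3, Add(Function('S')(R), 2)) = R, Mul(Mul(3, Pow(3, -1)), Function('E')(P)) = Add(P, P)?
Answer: Rational(-2897, 2993) ≈ -0.96793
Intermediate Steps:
Function('E')(P) = Mul(2, P) (Function('E')(P) = Add(P, P) = Mul(2, P))
Function('S')(R) = Add(-2, Mul(Rational(1, 3), R))
Function('x')(V, h) = Add(V, Mul(h, Add(6, h))) (Function('x')(V, h) = Add(V, Mul(Add(6, h), h)) = Add(V, Mul(h, Add(6, h))))
Function('u')(Y, v) = Add(52, Mul(Y, v, Add(-2, Mul(Rational(1, 3), v)))) (Function('u')(Y, v) = Add(Mul(Mul(Add(-2, Mul(Rational(1, 3), v)), Y), v), 52) = Add(Mul(Mul(Y, Add(-2, Mul(Rational(1, 3), v))), v), 52) = Add(Mul(Y, v, Add(-2, Mul(Rational(1, 3), v))), 52) = Add(52, Mul(Y, v, Add(-2, Mul(Rational(1, 3), v)))))
Mul(Function('x')(Function('E')(-5), 51), Pow(Function('u')(-29, c), -1)) = Mul(Add(Mul(2, -5), Mul(51, Add(6, 51))), Pow(Add(52, Mul(Rational(1, 3), -29, 21, Add(-6, 21))), -1)) = Mul(Add(-10, Mul(51, 57)), Pow(Add(52, Mul(Rational(1, 3), -29, 21, 15)), -1)) = Mul(Add(-10, 2907), Pow(Add(52, -3045), -1)) = Mul(2897, Pow(-2993, -1)) = Mul(2897, Rational(-1, 2993)) = Rational(-2897, 2993)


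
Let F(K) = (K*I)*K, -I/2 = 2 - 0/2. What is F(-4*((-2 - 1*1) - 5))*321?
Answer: -1314816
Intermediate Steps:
I = -4 (I = -2*(2 - 0/2) = -2*(2 - 1*0) = -2*(2 + 0) = -2*2 = -4)
F(K) = -4*K² (F(K) = (K*(-4))*K = (-4*K)*K = -4*K²)
F(-4*((-2 - 1*1) - 5))*321 = -4*16*((-2 - 1*1) - 5)²*321 = -4*16*((-2 - 1) - 5)²*321 = -4*16*(-3 - 5)²*321 = -4*(-4*(-8))²*321 = -4*32²*321 = -4*1024*321 = -4096*321 = -1314816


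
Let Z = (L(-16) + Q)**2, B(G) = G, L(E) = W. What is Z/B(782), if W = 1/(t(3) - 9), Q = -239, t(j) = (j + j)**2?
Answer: 20814152/285039 ≈ 73.022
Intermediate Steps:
t(j) = 4*j**2 (t(j) = (2*j)**2 = 4*j**2)
W = 1/27 (W = 1/(4*3**2 - 9) = 1/(4*9 - 9) = 1/(36 - 9) = 1/27 ≈ 0.037037)
L(E) = 1/27
Z = 41628304/729 (Z = (1/27 - 239)**2 = (-6452/27)**2 = 41628304/729 ≈ 57103.)
Z/B(782) = (41628304/729)/782 = (41628304/729)*(1/782) = 20814152/285039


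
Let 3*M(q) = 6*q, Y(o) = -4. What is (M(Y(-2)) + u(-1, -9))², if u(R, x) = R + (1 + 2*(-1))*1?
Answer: 100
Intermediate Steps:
u(R, x) = -1 + R (u(R, x) = R + (1 - 2)*1 = R - 1*1 = R - 1 = -1 + R)
M(q) = 2*q (M(q) = (6*q)/3 = 2*q)
(M(Y(-2)) + u(-1, -9))² = (2*(-4) + (-1 - 1))² = (-8 - 2)² = (-10)² = 100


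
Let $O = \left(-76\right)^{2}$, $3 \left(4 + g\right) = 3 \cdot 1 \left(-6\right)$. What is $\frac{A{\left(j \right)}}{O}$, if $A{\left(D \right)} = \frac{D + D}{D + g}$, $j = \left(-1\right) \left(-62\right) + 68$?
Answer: $\frac{13}{34656} \approx 0.00037512$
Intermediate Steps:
$g = -10$ ($g = -4 + \frac{3 \cdot 1 \left(-6\right)}{3} = -4 + \frac{3 \left(-6\right)}{3} = -4 + \frac{1}{3} \left(-18\right) = -4 - 6 = -10$)
$j = 130$ ($j = 62 + 68 = 130$)
$O = 5776$
$A{\left(D \right)} = \frac{2 D}{-10 + D}$ ($A{\left(D \right)} = \frac{D + D}{D - 10} = \frac{2 D}{-10 + D}$)
$\frac{A{\left(j \right)}}{O} = \frac{2 \cdot 130 \frac{1}{-10 + 130}}{5776} = 2 \cdot 130 \cdot \frac{1}{120} \cdot \frac{1}{5776} = \frac{13}{6} \cdot \frac{1}{5776} = \frac{13}{34656}$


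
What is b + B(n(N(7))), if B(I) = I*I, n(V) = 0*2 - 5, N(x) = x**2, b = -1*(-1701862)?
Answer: 1701887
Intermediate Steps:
b = 1701862
n(V) = -5 (n(V) = 0 - 5 = -5)
B(I) = I**2
b + B(n(N(7))) = 1701862 + (-5)**2 = 1701862 + 25 = 1701887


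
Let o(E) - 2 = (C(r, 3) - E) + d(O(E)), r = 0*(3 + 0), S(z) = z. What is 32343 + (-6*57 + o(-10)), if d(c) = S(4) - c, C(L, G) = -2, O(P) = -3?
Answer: 32018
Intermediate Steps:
r = 0 (r = 0*3 = 0)
d(c) = 4 - c
o(E) = 7 - E (o(E) = 2 + ((-2 - E) + (4 - 1*(-3))) = 2 + ((-2 - E) + (4 + 3)) = 2 + ((-2 - E) + 7) = 2 + (5 - E) = 7 - E)
32343 + (-6*57 + o(-10)) = 32343 + (-6*57 + (7 - 1*(-10))) = 32343 + (-342 + (7 + 10)) = 32343 + (-342 + 17) = 32343 - 325 = 32018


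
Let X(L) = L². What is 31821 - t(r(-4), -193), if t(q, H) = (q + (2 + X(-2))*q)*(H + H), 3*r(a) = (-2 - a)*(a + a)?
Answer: 52231/3 ≈ 17410.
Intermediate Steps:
r(a) = 2*a*(-2 - a)/3 (r(a) = ((-2 - a)*(a + a))/3 = ((-2 - a)*(2*a))/3 = (2*a*(-2 - a))/3 = 2*a*(-2 - a)/3)
t(q, H) = 14*H*q (t(q, H) = (q + (2 + (-2)²)*q)*(H + H) = (q + (2 + 4)*q)*(2*H) = (q + 6*q)*(2*H) = (7*q)*(2*H) = 14*H*q)
31821 - t(r(-4), -193) = 31821 - 14*(-193)*(-⅔*(-4)*(2 - 4)) = 31821 - 14*(-193)*(-⅔*(-4)*(-2)) = 31821 - 14*(-193)*(-16)/3 = 31821 - 1*43232/3 = 31821 - 43232/3 = 52231/3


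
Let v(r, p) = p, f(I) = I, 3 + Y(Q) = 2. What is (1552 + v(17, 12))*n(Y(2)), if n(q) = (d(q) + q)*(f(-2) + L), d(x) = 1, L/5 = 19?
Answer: 0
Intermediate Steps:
L = 95 (L = 5*19 = 95)
Y(Q) = -1 (Y(Q) = -3 + 2 = -1)
n(q) = 93 + 93*q (n(q) = (1 + q)*(-2 + 95) = (1 + q)*93 = 93 + 93*q)
(1552 + v(17, 12))*n(Y(2)) = (1552 + 12)*(93 + 93*(-1)) = 1564*(93 - 93) = 1564*0 = 0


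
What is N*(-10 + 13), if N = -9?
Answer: -27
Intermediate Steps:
N*(-10 + 13) = -9*(-10 + 13) = -9*3 = -27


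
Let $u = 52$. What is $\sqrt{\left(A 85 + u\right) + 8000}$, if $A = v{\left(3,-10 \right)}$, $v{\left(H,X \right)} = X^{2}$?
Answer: $2 \sqrt{4138} \approx 128.65$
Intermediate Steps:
$A = 100$ ($A = \left(-10\right)^{2} = 100$)
$\sqrt{\left(A 85 + u\right) + 8000} = \sqrt{\left(100 \cdot 85 + 52\right) + 8000} = \sqrt{\left(8500 + 52\right) + 8000} = \sqrt{8552 + 8000} = \sqrt{16552} = 2 \sqrt{4138}$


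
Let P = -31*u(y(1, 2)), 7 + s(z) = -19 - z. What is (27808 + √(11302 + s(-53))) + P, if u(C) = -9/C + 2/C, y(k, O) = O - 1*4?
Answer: 55399/2 + √11329 ≈ 27806.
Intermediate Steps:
s(z) = -26 - z (s(z) = -7 + (-19 - z) = -26 - z)
y(k, O) = -4 + O (y(k, O) = O - 4 = -4 + O)
u(C) = -7/C
P = -217/2 (P = -(-217)/(-4 + 2) = -(-217)/(-2) = -(-217)*(-1)/2 = -31*7/2 = -217/2 ≈ -108.50)
(27808 + √(11302 + s(-53))) + P = (27808 + √(11302 + (-26 - 1*(-53)))) - 217/2 = (27808 + √(11302 + (-26 + 53))) - 217/2 = (27808 + √(11302 + 27)) - 217/2 = (27808 + √11329) - 217/2 = 55399/2 + √11329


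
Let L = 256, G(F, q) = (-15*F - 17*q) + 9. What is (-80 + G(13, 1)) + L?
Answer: -27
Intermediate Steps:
G(F, q) = 9 - 17*q - 15*F (G(F, q) = (-17*q - 15*F) + 9 = 9 - 17*q - 15*F)
(-80 + G(13, 1)) + L = (-80 + (9 - 17*1 - 15*13)) + 256 = (-80 + (9 - 17 - 195)) + 256 = (-80 - 203) + 256 = -283 + 256 = -27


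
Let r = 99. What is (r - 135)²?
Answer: 1296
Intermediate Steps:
(r - 135)² = (99 - 135)² = (-36)² = 1296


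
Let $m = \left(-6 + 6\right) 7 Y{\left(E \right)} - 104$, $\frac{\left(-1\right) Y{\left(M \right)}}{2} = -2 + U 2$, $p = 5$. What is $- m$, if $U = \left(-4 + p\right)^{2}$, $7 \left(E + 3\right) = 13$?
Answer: $104$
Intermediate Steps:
$E = - \frac{8}{7}$ ($E = -3 + \frac{1}{7} \cdot 13 = -3 + \frac{13}{7} = - \frac{8}{7} \approx -1.1429$)
$U = 1$ ($U = \left(-4 + 5\right)^{2} = 1^{2} = 1$)
$Y{\left(M \right)} = 0$ ($Y{\left(M \right)} = - 2 \left(-2 + 1 \cdot 2\right) = - 2 \left(-2 + 2\right) = \left(-2\right) 0 = 0$)
$m = -104$ ($m = \left(-6 + 6\right) 7 \cdot 0 - 104 = 0 \cdot 7 \cdot 0 - 104 = 0 \cdot 0 - 104 = 0 - 104 = -104$)
$- m = \left(-1\right) \left(-104\right) = 104$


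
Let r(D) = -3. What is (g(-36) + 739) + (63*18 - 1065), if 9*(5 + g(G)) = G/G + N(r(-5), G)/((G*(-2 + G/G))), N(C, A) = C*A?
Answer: 7231/9 ≈ 803.44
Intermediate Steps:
N(C, A) = A*C
g(G) = -41/9 (g(G) = -5 + (G/G + (G*(-3))/((G*(-2 + G/G))))/9 = -5 + (1 + (-3*G)/((G*(-2 + 1))))/9 = -5 + (1 + (-3*G)/((G*(-1))))/9 = -5 + (1 + (-3*G)/((-G)))/9 = -5 + (1 + (-3*G)*(-1/G))/9 = -5 + (1 + 3)/9 = -5 + (⅑)*4 = -5 + 4/9 = -41/9)
(g(-36) + 739) + (63*18 - 1065) = (-41/9 + 739) + (63*18 - 1065) = 6610/9 + (1134 - 1065) = 6610/9 + 69 = 7231/9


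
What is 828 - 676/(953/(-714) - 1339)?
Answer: 792877836/956999 ≈ 828.50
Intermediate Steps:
828 - 676/(953/(-714) - 1339) = 828 - 676/(953*(-1/714) - 1339) = 828 - 676/(-953/714 - 1339) = 828 - 676/(-956999/714) = 828 - 714/956999*(-676) = 828 + 482664/956999 = 792877836/956999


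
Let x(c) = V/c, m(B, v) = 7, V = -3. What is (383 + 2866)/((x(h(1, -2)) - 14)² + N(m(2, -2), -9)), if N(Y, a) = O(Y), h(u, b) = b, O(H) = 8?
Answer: 1444/73 ≈ 19.781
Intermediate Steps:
N(Y, a) = 8
x(c) = -3/c
(383 + 2866)/((x(h(1, -2)) - 14)² + N(m(2, -2), -9)) = (383 + 2866)/((-3/(-2) - 14)² + 8) = 3249/((-3*(-½) - 14)² + 8) = 3249/((3/2 - 14)² + 8) = 3249/((-25/2)² + 8) = 3249/(625/4 + 8) = 3249/(657/4) = 3249*(4/657) = 1444/73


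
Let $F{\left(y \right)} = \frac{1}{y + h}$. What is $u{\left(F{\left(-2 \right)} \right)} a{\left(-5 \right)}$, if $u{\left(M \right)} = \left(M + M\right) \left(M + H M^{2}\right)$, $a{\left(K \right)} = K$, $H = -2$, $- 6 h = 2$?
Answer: $- \frac{1170}{343} \approx -3.4111$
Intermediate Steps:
$h = - \frac{1}{3}$ ($h = \left(- \frac{1}{6}\right) 2 = - \frac{1}{3} \approx -0.33333$)
$F{\left(y \right)} = \frac{1}{- \frac{1}{3} + y}$ ($F{\left(y \right)} = \frac{1}{y - \frac{1}{3}} = \frac{1}{- \frac{1}{3} + y}$)
$u{\left(M \right)} = 2 M \left(M - 2 M^{2}\right)$ ($u{\left(M \right)} = \left(M + M\right) \left(M - 2 M^{2}\right) = 2 M \left(M - 2 M^{2}\right)$)
$u{\left(F{\left(-2 \right)} \right)} a{\left(-5 \right)} = \left(\frac{3}{-1 + 3 \left(-2\right)}\right)^{2} \left(2 - 4 \frac{3}{-1 + 3 \left(-2\right)}\right) \left(-5\right) = \left(\frac{3}{-1 - 6}\right)^{2} \left(2 - 4 \frac{3}{-1 - 6}\right) \left(-5\right) = \left(\frac{3}{-7}\right)^{2} \left(2 - 4 \frac{3}{-7}\right) \left(-5\right) = \left(3 \left(- \frac{1}{7}\right)\right)^{2} \left(2 - 4 \cdot 3 \left(- \frac{1}{7}\right)\right) \left(-5\right) = \left(- \frac{3}{7}\right)^{2} \left(2 - - \frac{12}{7}\right) \left(-5\right) = \frac{9 \left(2 + \frac{12}{7}\right)}{49} \left(-5\right) = \frac{9}{49} \cdot \frac{26}{7} \left(-5\right) = \frac{234}{343} \left(-5\right) = - \frac{1170}{343}$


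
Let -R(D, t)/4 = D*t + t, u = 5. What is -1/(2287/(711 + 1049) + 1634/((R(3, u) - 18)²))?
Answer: -4225760/6210047 ≈ -0.68047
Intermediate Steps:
R(D, t) = -4*t - 4*D*t (R(D, t) = -4*(D*t + t) = -4*(t + D*t) = -4*t - 4*D*t)
-1/(2287/(711 + 1049) + 1634/((R(3, u) - 18)²)) = -1/(2287/(711 + 1049) + 1634/((-4*5*(1 + 3) - 18)²)) = -1/(2287/1760 + 1634/((-4*5*4 - 18)²)) = -1/(2287*(1/1760) + 1634/((-80 - 18)²)) = -1/(2287/1760 + 1634/((-98)²)) = -1/(2287/1760 + 1634/9604) = -1/(2287/1760 + 1634*(1/9604)) = -1/(2287/1760 + 817/4802) = -1/6210047/4225760 = -1*4225760/6210047 = -4225760/6210047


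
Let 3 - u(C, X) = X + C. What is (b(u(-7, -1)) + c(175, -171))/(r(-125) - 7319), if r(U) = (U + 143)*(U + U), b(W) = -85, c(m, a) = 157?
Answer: -72/11819 ≈ -0.0060919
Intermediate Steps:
u(C, X) = 3 - C - X (u(C, X) = 3 - (X + C) = 3 - (C + X) = 3 + (-C - X) = 3 - C - X)
r(U) = 2*U*(143 + U) (r(U) = (143 + U)*(2*U) = 2*U*(143 + U))
(b(u(-7, -1)) + c(175, -171))/(r(-125) - 7319) = (-85 + 157)/(2*(-125)*(143 - 125) - 7319) = 72/(2*(-125)*18 - 7319) = 72/(-4500 - 7319) = 72/(-11819) = 72*(-1/11819) = -72/11819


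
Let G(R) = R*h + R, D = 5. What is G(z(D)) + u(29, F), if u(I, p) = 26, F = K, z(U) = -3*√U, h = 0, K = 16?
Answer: 26 - 3*√5 ≈ 19.292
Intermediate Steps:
F = 16
G(R) = R (G(R) = R*0 + R = 0 + R = R)
G(z(D)) + u(29, F) = -3*√5 + 26 = 26 - 3*√5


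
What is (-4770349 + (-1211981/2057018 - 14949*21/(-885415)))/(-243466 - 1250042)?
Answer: 8688306672223225423/2720147914370684760 ≈ 3.1941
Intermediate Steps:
(-4770349 + (-1211981/2057018 - 14949*21/(-885415)))/(-243466 - 1250042) = (-4770349 + (-1211981*1/2057018 - 313929*(-1/885415)))/(-1493508) = (-4770349 + (-1211981/2057018 + 313929/885415))*(-1/1493508) = (-4770349 - 427348553393/1821314592470)*(-1/1493508) = -8688306672223225423/1821314592470*(-1/1493508) = 8688306672223225423/2720147914370684760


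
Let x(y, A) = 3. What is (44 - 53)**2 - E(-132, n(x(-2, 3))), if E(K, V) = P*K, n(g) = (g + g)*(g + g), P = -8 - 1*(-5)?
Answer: -315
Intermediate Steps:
P = -3 (P = -8 + 5 = -3)
n(g) = 4*g**2 (n(g) = (2*g)*(2*g) = 4*g**2)
E(K, V) = -3*K
(44 - 53)**2 - E(-132, n(x(-2, 3))) = (44 - 53)**2 - (-3)*(-132) = (-9)**2 - 1*396 = 81 - 396 = -315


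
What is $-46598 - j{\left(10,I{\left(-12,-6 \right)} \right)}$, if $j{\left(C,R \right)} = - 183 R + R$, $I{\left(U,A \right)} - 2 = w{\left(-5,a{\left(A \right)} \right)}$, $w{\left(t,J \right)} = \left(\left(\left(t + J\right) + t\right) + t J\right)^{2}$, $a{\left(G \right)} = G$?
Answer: $-10562$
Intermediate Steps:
$w{\left(t,J \right)} = \left(J + 2 t + J t\right)^{2}$ ($w{\left(t,J \right)} = \left(\left(\left(J + t\right) + t\right) + J t\right)^{2} = \left(\left(J + 2 t\right) + J t\right)^{2} = \left(J + 2 t + J t\right)^{2}$)
$I{\left(U,A \right)} = 2 + \left(-10 - 4 A\right)^{2}$ ($I{\left(U,A \right)} = 2 + \left(A + 2 \left(-5\right) + A \left(-5\right)\right)^{2} = 2 + \left(A - 10 - 5 A\right)^{2} = 2 + \left(-10 - 4 A\right)^{2}$)
$j{\left(C,R \right)} = - 182 R$
$-46598 - j{\left(10,I{\left(-12,-6 \right)} \right)} = -46598 - - 182 \left(102 + 16 \left(-6\right)^{2} + 80 \left(-6\right)\right) = -46598 - - 182 \left(102 + 16 \cdot 36 - 480\right) = -46598 - - 182 \left(102 + 576 - 480\right) = -46598 - \left(-182\right) 198 = -46598 - -36036 = -46598 + 36036 = -10562$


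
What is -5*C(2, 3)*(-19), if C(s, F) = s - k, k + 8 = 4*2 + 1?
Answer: 95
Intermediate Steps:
k = 1 (k = -8 + (4*2 + 1) = -8 + (8 + 1) = -8 + 9 = 1)
C(s, F) = -1 + s (C(s, F) = s - 1*1 = s - 1 = -1 + s)
-5*C(2, 3)*(-19) = -5*(-1 + 2)*(-19) = -5*1*(-19) = -5*(-19) = 95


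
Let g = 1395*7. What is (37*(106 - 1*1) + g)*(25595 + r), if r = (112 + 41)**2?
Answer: 668904600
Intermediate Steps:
g = 9765
r = 23409 (r = 153**2 = 23409)
(37*(106 - 1*1) + g)*(25595 + r) = (37*(106 - 1*1) + 9765)*(25595 + 23409) = (37*(106 - 1) + 9765)*49004 = (37*105 + 9765)*49004 = (3885 + 9765)*49004 = 13650*49004 = 668904600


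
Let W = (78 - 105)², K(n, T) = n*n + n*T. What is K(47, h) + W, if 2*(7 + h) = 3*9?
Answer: 6487/2 ≈ 3243.5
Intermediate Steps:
h = 13/2 (h = -7 + (3*9)/2 = -7 + (½)*27 = -7 + 27/2 = 13/2 ≈ 6.5000)
K(n, T) = n² + T*n
W = 729 (W = (-27)² = 729)
K(47, h) + W = 47*(13/2 + 47) + 729 = 47*(107/2) + 729 = 5029/2 + 729 = 6487/2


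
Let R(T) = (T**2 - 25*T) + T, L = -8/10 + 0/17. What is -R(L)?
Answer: -496/25 ≈ -19.840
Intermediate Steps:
L = -4/5 (L = -8*1/10 + 0*(1/17) = -4/5 + 0 = -4/5 ≈ -0.80000)
R(T) = T**2 - 24*T
-R(L) = -(-4)*(-24 - 4/5)/5 = -(-4)*(-124)/(5*5) = -1*496/25 = -496/25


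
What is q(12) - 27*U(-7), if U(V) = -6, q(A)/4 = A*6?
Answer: 450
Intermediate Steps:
q(A) = 24*A (q(A) = 4*(A*6) = 4*(6*A) = 24*A)
q(12) - 27*U(-7) = 24*12 - 27*(-6) = 288 + 162 = 450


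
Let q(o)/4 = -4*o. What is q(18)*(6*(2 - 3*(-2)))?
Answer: -13824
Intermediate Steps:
q(o) = -16*o (q(o) = 4*(-4*o) = -16*o)
q(18)*(6*(2 - 3*(-2))) = (-16*18)*(6*(2 - 3*(-2))) = -1728*(2 + 6) = -1728*8 = -288*48 = -13824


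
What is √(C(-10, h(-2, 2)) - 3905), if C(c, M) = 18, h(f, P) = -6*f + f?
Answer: 13*I*√23 ≈ 62.346*I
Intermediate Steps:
h(f, P) = -5*f
√(C(-10, h(-2, 2)) - 3905) = √(18 - 3905) = √(-3887) = 13*I*√23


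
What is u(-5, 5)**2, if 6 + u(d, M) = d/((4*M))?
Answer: 625/16 ≈ 39.063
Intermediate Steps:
u(d, M) = -6 + d/(4*M) (u(d, M) = -6 + d/((4*M)) = -6 + d*(1/(4*M)) = -6 + d/(4*M))
u(-5, 5)**2 = (-6 + (1/4)*(-5)/5)**2 = (-6 + (1/4)*(-5)*(1/5))**2 = (-6 - 1/4)**2 = (-25/4)**2 = 625/16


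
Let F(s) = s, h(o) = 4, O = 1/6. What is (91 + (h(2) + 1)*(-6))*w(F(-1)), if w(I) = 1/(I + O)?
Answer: -366/5 ≈ -73.200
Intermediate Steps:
O = 1/6 ≈ 0.16667
w(I) = 1/(1/6 + I) (w(I) = 1/(I + 1/6) = 1/(1/6 + I))
(91 + (h(2) + 1)*(-6))*w(F(-1)) = (91 + (4 + 1)*(-6))*(6/(1 + 6*(-1))) = (91 + 5*(-6))*(6/(1 - 6)) = (91 - 30)*(6/(-5)) = 61*(6*(-1/5)) = 61*(-6/5) = -366/5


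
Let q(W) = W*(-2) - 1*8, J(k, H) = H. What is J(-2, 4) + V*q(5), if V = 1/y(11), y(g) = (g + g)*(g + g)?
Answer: 959/242 ≈ 3.9628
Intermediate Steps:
y(g) = 4*g**2 (y(g) = (2*g)*(2*g) = 4*g**2)
q(W) = -8 - 2*W (q(W) = -2*W - 8 = -8 - 2*W)
V = 1/484 (V = 1/(4*11**2) = 1/(4*121) = 1/484 ≈ 0.0020661)
J(-2, 4) + V*q(5) = 4 + (-8 - 2*5)/484 = 4 + (-8 - 10)/484 = 4 + (1/484)*(-18) = 4 - 9/242 = 959/242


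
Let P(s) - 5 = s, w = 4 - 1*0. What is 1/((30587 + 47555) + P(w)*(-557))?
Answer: 1/73129 ≈ 1.3674e-5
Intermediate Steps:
w = 4 (w = 4 + 0 = 4)
P(s) = 5 + s
1/((30587 + 47555) + P(w)*(-557)) = 1/((30587 + 47555) + (5 + 4)*(-557)) = 1/(78142 + 9*(-557)) = 1/(78142 - 5013) = 1/73129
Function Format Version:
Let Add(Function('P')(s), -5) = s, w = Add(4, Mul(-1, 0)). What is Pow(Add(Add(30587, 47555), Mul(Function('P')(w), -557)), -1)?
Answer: Rational(1, 73129) ≈ 1.3674e-5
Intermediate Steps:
w = 4 (w = Add(4, 0) = 4)
Function('P')(s) = Add(5, s)
Pow(Add(Add(30587, 47555), Mul(Function('P')(w), -557)), -1) = Pow(Add(Add(30587, 47555), Mul(Add(5, 4), -557)), -1) = Pow(Add(78142, Mul(9, -557)), -1) = Pow(Add(78142, -5013), -1) = Pow(73129, -1) = Rational(1, 73129)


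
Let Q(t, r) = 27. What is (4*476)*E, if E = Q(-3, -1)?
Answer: 51408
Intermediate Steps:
E = 27
(4*476)*E = (4*476)*27 = 1904*27 = 51408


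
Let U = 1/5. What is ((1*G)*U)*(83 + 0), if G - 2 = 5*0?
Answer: 166/5 ≈ 33.200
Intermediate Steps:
U = ⅕ ≈ 0.20000
G = 2 (G = 2 + 5*0 = 2 + 0 = 2)
((1*G)*U)*(83 + 0) = ((1*2)*(⅕))*(83 + 0) = (2*(⅕))*83 = (⅖)*83 = 166/5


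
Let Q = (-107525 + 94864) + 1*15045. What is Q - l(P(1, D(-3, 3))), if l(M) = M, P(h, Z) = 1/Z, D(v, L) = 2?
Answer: 4767/2 ≈ 2383.5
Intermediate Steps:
Q = 2384 (Q = -12661 + 15045 = 2384)
Q - l(P(1, D(-3, 3))) = 2384 - 1/2 = 2384 - 1*½ = 2384 - ½ = 4767/2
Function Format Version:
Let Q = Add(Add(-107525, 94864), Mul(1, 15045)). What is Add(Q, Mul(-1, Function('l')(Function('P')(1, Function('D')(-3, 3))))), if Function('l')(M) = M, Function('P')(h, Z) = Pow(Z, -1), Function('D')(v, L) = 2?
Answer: Rational(4767, 2) ≈ 2383.5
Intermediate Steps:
Q = 2384 (Q = Add(-12661, 15045) = 2384)
Add(Q, Mul(-1, Function('l')(Function('P')(1, Function('D')(-3, 3))))) = Add(2384, Mul(-1, Pow(2, -1))) = Add(2384, Mul(-1, Rational(1, 2))) = Add(2384, Rational(-1, 2)) = Rational(4767, 2)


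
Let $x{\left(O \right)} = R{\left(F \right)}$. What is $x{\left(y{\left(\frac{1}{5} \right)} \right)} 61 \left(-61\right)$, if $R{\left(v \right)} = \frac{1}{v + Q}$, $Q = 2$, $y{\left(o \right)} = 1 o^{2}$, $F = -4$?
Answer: $\frac{3721}{2} \approx 1860.5$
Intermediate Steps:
$y{\left(o \right)} = o^{2}$
$R{\left(v \right)} = \frac{1}{2 + v}$ ($R{\left(v \right)} = \frac{1}{v + 2} = \frac{1}{2 + v}$)
$x{\left(O \right)} = - \frac{1}{2}$ ($x{\left(O \right)} = \frac{1}{2 - 4} = \frac{1}{-2} = - \frac{1}{2}$)
$x{\left(y{\left(\frac{1}{5} \right)} \right)} 61 \left(-61\right) = \left(- \frac{1}{2}\right) 61 \left(-61\right) = \left(- \frac{61}{2}\right) \left(-61\right) = \frac{3721}{2}$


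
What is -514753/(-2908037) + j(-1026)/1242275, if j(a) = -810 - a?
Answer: 37652524651/212504803775 ≈ 0.17718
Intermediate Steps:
-514753/(-2908037) + j(-1026)/1242275 = -514753/(-2908037) + (-810 - 1*(-1026))/1242275 = -514753*(-1/2908037) + (-810 + 1026)*(1/1242275) = 514753/2908037 + 216*(1/1242275) = 514753/2908037 + 216/1242275 = 37652524651/212504803775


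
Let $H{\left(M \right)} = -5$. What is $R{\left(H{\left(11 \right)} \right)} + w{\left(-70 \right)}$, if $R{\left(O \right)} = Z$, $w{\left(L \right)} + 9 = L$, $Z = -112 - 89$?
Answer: $-280$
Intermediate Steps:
$Z = -201$ ($Z = -112 - 89 = -201$)
$w{\left(L \right)} = -9 + L$
$R{\left(O \right)} = -201$
$R{\left(H{\left(11 \right)} \right)} + w{\left(-70 \right)} = -201 - 79 = -280$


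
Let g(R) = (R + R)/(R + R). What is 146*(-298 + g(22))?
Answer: -43362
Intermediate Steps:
g(R) = 1 (g(R) = (2*R)/((2*R)) = (2*R)*(1/(2*R)) = 1)
146*(-298 + g(22)) = 146*(-298 + 1) = 146*(-297) = -43362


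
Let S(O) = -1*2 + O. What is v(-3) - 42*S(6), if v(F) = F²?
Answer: -159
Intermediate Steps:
S(O) = -2 + O
v(-3) - 42*S(6) = (-3)² - 42*(-2 + 6) = 9 - 42*4 = 9 - 168 = -159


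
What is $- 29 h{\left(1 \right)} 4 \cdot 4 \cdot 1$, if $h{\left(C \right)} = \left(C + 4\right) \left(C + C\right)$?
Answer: $-4640$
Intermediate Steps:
$h{\left(C \right)} = 2 C \left(4 + C\right)$ ($h{\left(C \right)} = \left(4 + C\right) 2 C = 2 C \left(4 + C\right)$)
$- 29 h{\left(1 \right)} 4 \cdot 4 \cdot 1 = - 29 \cdot 2 \cdot 1 \left(4 + 1\right) 4 \cdot 4 \cdot 1 = - 29 \cdot 2 \cdot 1 \cdot 5 \cdot 16 \cdot 1 = \left(-29\right) 10 \cdot 16 = \left(-290\right) 16 = -4640$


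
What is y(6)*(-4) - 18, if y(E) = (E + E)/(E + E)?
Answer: -22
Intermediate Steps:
y(E) = 1 (y(E) = (2*E)/((2*E)) = (2*E)*(1/(2*E)) = 1)
y(6)*(-4) - 18 = 1*(-4) - 18 = -4 - 18 = -22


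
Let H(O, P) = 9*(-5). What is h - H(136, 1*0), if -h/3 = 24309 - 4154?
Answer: -60420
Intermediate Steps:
H(O, P) = -45
h = -60465 (h = -3*(24309 - 4154) = -3*20155 = -60465)
h - H(136, 1*0) = -60465 - 1*(-45) = -60465 + 45 = -60420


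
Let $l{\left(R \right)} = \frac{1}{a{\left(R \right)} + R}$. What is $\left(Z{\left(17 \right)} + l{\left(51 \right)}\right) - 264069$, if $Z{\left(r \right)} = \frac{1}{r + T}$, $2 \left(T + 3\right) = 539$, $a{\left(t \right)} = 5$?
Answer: $- \frac{1197816887}{4536} \approx -2.6407 \cdot 10^{5}$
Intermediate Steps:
$l{\left(R \right)} = \frac{1}{5 + R}$
$T = \frac{533}{2}$ ($T = -3 + \frac{1}{2} \cdot 539 = -3 + \frac{539}{2} = \frac{533}{2} \approx 266.5$)
$Z{\left(r \right)} = \frac{1}{\frac{533}{2} + r}$ ($Z{\left(r \right)} = \frac{1}{r + \frac{533}{2}} = \frac{1}{\frac{533}{2} + r}$)
$\left(Z{\left(17 \right)} + l{\left(51 \right)}\right) - 264069 = \left(\frac{2}{533 + 2 \cdot 17} + \frac{1}{5 + 51}\right) - 264069 = \left(\frac{2}{533 + 34} + \frac{1}{56}\right) - 264069 = \left(\frac{2}{567} + \frac{1}{56}\right) - 264069 = \frac{97}{4536} - 264069 = - \frac{1197816887}{4536}$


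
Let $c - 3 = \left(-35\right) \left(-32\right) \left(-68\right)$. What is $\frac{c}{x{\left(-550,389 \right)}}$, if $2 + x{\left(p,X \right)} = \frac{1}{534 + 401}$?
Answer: $\frac{71206795}{1869} \approx 38099.0$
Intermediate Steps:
$x{\left(p,X \right)} = - \frac{1869}{935}$ ($x{\left(p,X \right)} = -2 + \frac{1}{534 + 401} = -2 + \frac{1}{935} = - \frac{1869}{935}$)
$c = -76157$ ($c = 3 + \left(-35\right) \left(-32\right) \left(-68\right) = 3 + 1120 \left(-68\right) = 3 - 76160 = -76157$)
$\frac{c}{x{\left(-550,389 \right)}} = - \frac{76157}{- \frac{1869}{935}} = \left(-76157\right) \left(- \frac{935}{1869}\right) = \frac{71206795}{1869}$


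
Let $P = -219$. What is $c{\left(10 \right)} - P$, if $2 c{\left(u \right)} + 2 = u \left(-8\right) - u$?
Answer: $173$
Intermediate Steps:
$c{\left(u \right)} = -1 - \frac{9 u}{2}$ ($c{\left(u \right)} = -1 + \frac{u \left(-8\right) - u}{2} = -1 + \frac{- 8 u - u}{2} = -1 + \frac{\left(-9\right) u}{2} = -1 - \frac{9 u}{2}$)
$c{\left(10 \right)} - P = \left(-1 - 45\right) - -219 = \left(-1 - 45\right) + 219 = -46 + 219 = 173$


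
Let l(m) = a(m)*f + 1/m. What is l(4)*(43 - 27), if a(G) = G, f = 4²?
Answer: 1028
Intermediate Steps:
f = 16
l(m) = 1/m + 16*m (l(m) = m*16 + 1/m = 16*m + 1/m = 1/m + 16*m)
l(4)*(43 - 27) = (1/4 + 16*4)*(43 - 27) = (¼ + 64)*16 = (257/4)*16 = 1028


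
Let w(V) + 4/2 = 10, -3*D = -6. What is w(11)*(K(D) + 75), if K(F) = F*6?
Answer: 696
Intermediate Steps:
D = 2 (D = -1/3*(-6) = 2)
w(V) = 8 (w(V) = -2 + 10 = 8)
K(F) = 6*F
w(11)*(K(D) + 75) = 8*(6*2 + 75) = 8*(12 + 75) = 8*87 = 696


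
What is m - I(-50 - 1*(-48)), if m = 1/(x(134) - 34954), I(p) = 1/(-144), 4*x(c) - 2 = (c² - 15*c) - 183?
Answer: 123475/17863344 ≈ 0.0069122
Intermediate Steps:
x(c) = -181/4 - 15*c/4 + c²/4 (x(c) = ½ + ((c² - 15*c) - 183)/4 = ½ + (-183 + c² - 15*c)/4 = ½ + (-183/4 - 15*c/4 + c²/4) = -181/4 - 15*c/4 + c²/4)
I(p) = -1/144
m = -4/124051 (m = 1/((-181/4 - 15/4*134 + (¼)*134²) - 34954) = 1/((-181/4 - 1005/2 + (¼)*17956) - 34954) = 1/((-181/4 - 1005/2 + 4489) - 34954) = 1/(15765/4 - 34954) = 1/(-124051/4) = -4/124051 ≈ -3.2245e-5)
m - I(-50 - 1*(-48)) = -4/124051 - 1*(-1/144) = -4/124051 + 1/144 = 123475/17863344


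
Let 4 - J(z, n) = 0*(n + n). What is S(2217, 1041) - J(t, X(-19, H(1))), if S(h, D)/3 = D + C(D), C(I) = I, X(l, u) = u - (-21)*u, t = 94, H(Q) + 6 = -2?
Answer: 6242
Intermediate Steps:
H(Q) = -8 (H(Q) = -6 - 2 = -8)
X(l, u) = 22*u (X(l, u) = u + 21*u = 22*u)
J(z, n) = 4 (J(z, n) = 4 - 0*(n + n) = 4 - 0*2*n = 4 - 1*0 = 4 + 0 = 4)
S(h, D) = 6*D (S(h, D) = 3*(D + D) = 3*(2*D) = 6*D)
S(2217, 1041) - J(t, X(-19, H(1))) = 6*1041 - 1*4 = 6246 - 4 = 6242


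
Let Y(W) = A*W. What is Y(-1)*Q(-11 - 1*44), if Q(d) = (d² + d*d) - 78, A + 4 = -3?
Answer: 41804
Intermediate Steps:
A = -7 (A = -4 - 3 = -7)
Q(d) = -78 + 2*d² (Q(d) = (d² + d²) - 78 = 2*d² - 78 = -78 + 2*d²)
Y(W) = -7*W
Y(-1)*Q(-11 - 1*44) = (-7*(-1))*(-78 + 2*(-11 - 1*44)²) = 7*(-78 + 2*(-11 - 44)²) = 7*(-78 + 2*(-55)²) = 7*(-78 + 2*3025) = 7*(-78 + 6050) = 7*5972 = 41804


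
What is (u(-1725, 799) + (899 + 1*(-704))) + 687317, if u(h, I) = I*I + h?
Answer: 1324188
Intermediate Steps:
u(h, I) = h + I**2 (u(h, I) = I**2 + h = h + I**2)
(u(-1725, 799) + (899 + 1*(-704))) + 687317 = ((-1725 + 799**2) + (899 + 1*(-704))) + 687317 = ((-1725 + 638401) + (899 - 704)) + 687317 = (636676 + 195) + 687317 = 636871 + 687317 = 1324188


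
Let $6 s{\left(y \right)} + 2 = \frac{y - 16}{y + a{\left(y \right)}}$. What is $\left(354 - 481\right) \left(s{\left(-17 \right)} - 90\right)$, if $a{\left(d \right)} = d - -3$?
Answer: $\frac{2129663}{186} \approx 11450.0$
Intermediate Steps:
$a{\left(d \right)} = 3 + d$ ($a{\left(d \right)} = d + 3 = 3 + d$)
$s{\left(y \right)} = - \frac{1}{3} + \frac{-16 + y}{6 \left(3 + 2 y\right)}$ ($s{\left(y \right)} = - \frac{1}{3} + \frac{\left(y - 16\right) \frac{1}{y + \left(3 + y\right)}}{6} = - \frac{1}{3} + \frac{\left(-16 + y\right) \frac{1}{3 + 2 y}}{6} = - \frac{1}{3} + \frac{\frac{1}{3 + 2 y} \left(-16 + y\right)}{6} = - \frac{1}{3} + \frac{-16 + y}{6 \left(3 + 2 y\right)}$)
$\left(354 - 481\right) \left(s{\left(-17 \right)} - 90\right) = \left(354 - 481\right) \left(\frac{-22 - -51}{6 \left(3 + 2 \left(-17\right)\right)} - 90\right) = - 127 \left(\frac{-22 + 51}{6 \left(3 - 34\right)} - 90\right) = - 127 \left(\frac{1}{6} \frac{1}{-31} \cdot 29 - 90\right) = - 127 \left(\frac{1}{6} \left(- \frac{1}{31}\right) 29 - 90\right) = - 127 \left(- \frac{29}{186} - 90\right) = \left(-127\right) \left(- \frac{16769}{186}\right) = \frac{2129663}{186}$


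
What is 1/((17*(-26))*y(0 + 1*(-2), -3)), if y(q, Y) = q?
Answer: 1/884 ≈ 0.0011312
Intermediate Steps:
1/((17*(-26))*y(0 + 1*(-2), -3)) = 1/((17*(-26))*(0 + 1*(-2))) = 1/(-442*(0 - 2)) = 1/(-442*(-2)) = 1/884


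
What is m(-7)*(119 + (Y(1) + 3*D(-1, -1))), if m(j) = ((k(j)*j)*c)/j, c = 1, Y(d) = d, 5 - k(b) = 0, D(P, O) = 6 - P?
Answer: 705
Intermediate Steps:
k(b) = 5 (k(b) = 5 - 1*0 = 5 + 0 = 5)
m(j) = 5 (m(j) = ((5*j)*1)/j = (5*j)/j = 5)
m(-7)*(119 + (Y(1) + 3*D(-1, -1))) = 5*(119 + (1 + 3*(6 - 1*(-1)))) = 5*(119 + (1 + 3*(6 + 1))) = 5*(119 + (1 + 3*7)) = 5*(119 + (1 + 21)) = 5*(119 + 22) = 5*141 = 705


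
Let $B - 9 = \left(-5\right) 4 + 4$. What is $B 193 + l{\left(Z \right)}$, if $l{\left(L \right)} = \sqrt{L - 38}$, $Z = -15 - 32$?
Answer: $-1351 + i \sqrt{85} \approx -1351.0 + 9.2195 i$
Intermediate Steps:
$Z = -47$
$B = -7$ ($B = 9 + \left(\left(-5\right) 4 + 4\right) = 9 + \left(-20 + 4\right) = 9 - 16 = -7$)
$l{\left(L \right)} = \sqrt{-38 + L}$
$B 193 + l{\left(Z \right)} = \left(-7\right) 193 + \sqrt{-38 - 47} = -1351 + \sqrt{-85} = -1351 + i \sqrt{85}$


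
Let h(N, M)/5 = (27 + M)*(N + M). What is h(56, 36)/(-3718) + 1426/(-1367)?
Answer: -22458764/2541253 ≈ -8.8377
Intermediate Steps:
h(N, M) = 5*(27 + M)*(M + N) (h(N, M) = 5*((27 + M)*(N + M)) = 5*((27 + M)*(M + N)) = 5*(27 + M)*(M + N))
h(56, 36)/(-3718) + 1426/(-1367) = (5*36**2 + 135*36 + 135*56 + 5*36*56)/(-3718) + 1426/(-1367) = (5*1296 + 4860 + 7560 + 10080)*(-1/3718) + 1426*(-1/1367) = (6480 + 4860 + 7560 + 10080)*(-1/3718) - 1426/1367 = 28980*(-1/3718) - 1426/1367 = -14490/1859 - 1426/1367 = -22458764/2541253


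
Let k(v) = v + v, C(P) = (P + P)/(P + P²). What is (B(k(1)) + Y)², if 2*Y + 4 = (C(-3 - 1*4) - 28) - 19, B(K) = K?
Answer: 5041/9 ≈ 560.11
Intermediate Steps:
C(P) = 2*P/(P + P²) (C(P) = (2*P)/(P + P²) = 2*P/(P + P²))
k(v) = 2*v
Y = -77/3 (Y = -2 + ((2/(1 + (-3 - 1*4)) - 28) - 19)/2 = -2 + ((2/(1 + (-3 - 4)) - 28) - 19)/2 = -2 + ((2/(1 - 7) - 28) - 19)/2 = -2 + ((2/(-6) - 28) - 19)/2 = -2 + ((2*(-⅙) - 28) - 19)/2 = -2 + ((-⅓ - 28) - 19)/2 = -2 + (-85/3 - 19)/2 = -2 + (½)*(-142/3) = -2 - 71/3 = -77/3 ≈ -25.667)
(B(k(1)) + Y)² = (2*1 - 77/3)² = (2 - 77/3)² = (-71/3)² = 5041/9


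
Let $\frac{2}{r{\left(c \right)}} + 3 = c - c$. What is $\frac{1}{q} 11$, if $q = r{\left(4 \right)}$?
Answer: $- \frac{33}{2} \approx -16.5$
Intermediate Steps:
$r{\left(c \right)} = - \frac{2}{3}$ ($r{\left(c \right)} = \frac{2}{-3 + \left(c - c\right)} = \frac{2}{-3 + 0} = \frac{2}{-3} = 2 \left(- \frac{1}{3}\right) = - \frac{2}{3}$)
$q = - \frac{2}{3} \approx -0.66667$
$\frac{1}{q} 11 = \frac{1}{- \frac{2}{3}} \cdot 11 = \left(- \frac{3}{2}\right) 11 = - \frac{33}{2}$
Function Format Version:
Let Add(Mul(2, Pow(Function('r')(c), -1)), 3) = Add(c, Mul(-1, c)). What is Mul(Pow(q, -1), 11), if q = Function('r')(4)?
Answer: Rational(-33, 2) ≈ -16.500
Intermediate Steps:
Function('r')(c) = Rational(-2, 3) (Function('r')(c) = Mul(2, Pow(Add(-3, Add(c, Mul(-1, c))), -1)) = Mul(2, Pow(Add(-3, 0), -1)) = Mul(2, Pow(-3, -1)) = Mul(2, Rational(-1, 3)) = Rational(-2, 3))
q = Rational(-2, 3) ≈ -0.66667
Mul(Pow(q, -1), 11) = Mul(Pow(Rational(-2, 3), -1), 11) = Mul(Rational(-3, 2), 11) = Rational(-33, 2)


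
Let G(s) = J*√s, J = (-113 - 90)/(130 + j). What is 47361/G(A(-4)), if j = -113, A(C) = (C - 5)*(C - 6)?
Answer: -268379*√10/2030 ≈ -418.07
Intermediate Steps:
A(C) = (-6 + C)*(-5 + C) (A(C) = (-5 + C)*(-6 + C) = (-6 + C)*(-5 + C))
J = -203/17 (J = (-113 - 90)/(130 - 113) = -203/17 ≈ -11.941)
G(s) = -203*√s/17
47361/G(A(-4)) = 47361/((-203*√(30 + (-4)² - 11*(-4))/17)) = 47361/((-203*√(30 + 16 + 44)/17)) = 47361/((-609*√10/17)) = 47361*(-17*√10/6090) = -268379*√10/2030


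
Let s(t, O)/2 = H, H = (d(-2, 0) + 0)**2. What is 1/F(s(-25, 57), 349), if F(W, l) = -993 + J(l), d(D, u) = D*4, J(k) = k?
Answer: -1/644 ≈ -0.0015528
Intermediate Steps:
d(D, u) = 4*D
H = 64 (H = (4*(-2) + 0)**2 = (-8 + 0)**2 = (-8)**2 = 64)
s(t, O) = 128 (s(t, O) = 2*64 = 128)
F(W, l) = -993 + l
1/F(s(-25, 57), 349) = 1/(-993 + 349) = 1/(-644) = -1/644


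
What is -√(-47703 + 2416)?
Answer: -I*√45287 ≈ -212.81*I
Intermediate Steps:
-√(-47703 + 2416) = -√(-45287) = -I*√45287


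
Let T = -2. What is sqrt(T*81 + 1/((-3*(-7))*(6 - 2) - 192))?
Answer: I*sqrt(52491)/18 ≈ 12.728*I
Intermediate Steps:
sqrt(T*81 + 1/((-3*(-7))*(6 - 2) - 192)) = sqrt(-2*81 + 1/((-3*(-7))*(6 - 2) - 192)) = sqrt(-162 + 1/(21*4 - 192)) = sqrt(-162 + 1/(84 - 192)) = sqrt(-162 + 1/(-108)) = sqrt(-162 - 1/108) = sqrt(-17497/108) = I*sqrt(52491)/18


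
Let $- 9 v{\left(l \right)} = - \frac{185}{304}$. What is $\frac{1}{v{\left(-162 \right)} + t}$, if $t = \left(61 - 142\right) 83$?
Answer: $- \frac{2736}{18393943} \approx -0.00014874$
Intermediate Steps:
$v{\left(l \right)} = \frac{185}{2736}$ ($v{\left(l \right)} = - \frac{\left(-185\right) \frac{1}{304}}{9} = \left(- \frac{1}{9}\right) \left(- \frac{185}{304}\right) = \frac{185}{2736}$)
$t = -6723$ ($t = \left(-81\right) 83 = -6723$)
$\frac{1}{v{\left(-162 \right)} + t} = \frac{1}{\frac{185}{2736} - 6723} = \frac{1}{- \frac{18393943}{2736}} = - \frac{2736}{18393943}$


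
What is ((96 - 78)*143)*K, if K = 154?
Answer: 396396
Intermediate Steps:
((96 - 78)*143)*K = ((96 - 78)*143)*154 = (18*143)*154 = 2574*154 = 396396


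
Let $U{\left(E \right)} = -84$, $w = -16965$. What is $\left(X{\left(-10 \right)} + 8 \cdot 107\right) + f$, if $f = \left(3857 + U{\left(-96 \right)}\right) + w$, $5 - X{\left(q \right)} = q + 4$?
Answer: $-12325$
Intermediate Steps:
$X{\left(q \right)} = 1 - q$ ($X{\left(q \right)} = 5 - \left(q + 4\right) = 5 - \left(4 + q\right) = 1 - q$)
$f = -13192$ ($f = \left(3857 - 84\right) - 16965 = 3773 - 16965 = -13192$)
$\left(X{\left(-10 \right)} + 8 \cdot 107\right) + f = \left(\left(1 - -10\right) + 8 \cdot 107\right) - 13192 = \left(\left(1 + 10\right) + 856\right) - 13192 = \left(11 + 856\right) - 13192 = 867 - 13192 = -12325$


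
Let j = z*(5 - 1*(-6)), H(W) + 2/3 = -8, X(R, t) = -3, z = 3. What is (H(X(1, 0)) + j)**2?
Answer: 5329/9 ≈ 592.11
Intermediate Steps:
H(W) = -26/3 (H(W) = -2/3 - 8 = -26/3)
j = 33 (j = 3*(5 - 1*(-6)) = 3*(5 + 6) = 3*11 = 33)
(H(X(1, 0)) + j)**2 = (-26/3 + 33)**2 = (73/3)**2 = 5329/9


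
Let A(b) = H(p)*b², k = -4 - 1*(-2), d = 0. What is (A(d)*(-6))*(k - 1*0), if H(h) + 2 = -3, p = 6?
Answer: 0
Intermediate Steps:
H(h) = -5 (H(h) = -2 - 3 = -5)
k = -2 (k = -4 + 2 = -2)
A(b) = -5*b²
(A(d)*(-6))*(k - 1*0) = (-5*0²*(-6))*(-2 - 1*0) = (-5*0*(-6))*(-2 + 0) = (0*(-6))*(-2) = 0*(-2) = 0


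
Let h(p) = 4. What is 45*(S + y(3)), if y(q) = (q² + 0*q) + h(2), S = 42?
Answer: 2475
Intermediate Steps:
y(q) = 4 + q² (y(q) = (q² + 0*q) + 4 = (q² + 0) + 4 = q² + 4 = 4 + q²)
45*(S + y(3)) = 45*(42 + (4 + 3²)) = 45*(42 + (4 + 9)) = 45*(42 + 13) = 45*55 = 2475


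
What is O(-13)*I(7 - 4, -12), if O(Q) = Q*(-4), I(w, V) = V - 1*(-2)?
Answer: -520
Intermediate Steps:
I(w, V) = 2 + V (I(w, V) = V + 2 = 2 + V)
O(Q) = -4*Q
O(-13)*I(7 - 4, -12) = (-4*(-13))*(2 - 12) = 52*(-10) = -520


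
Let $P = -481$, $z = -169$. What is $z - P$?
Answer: $312$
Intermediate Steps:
$z - P = -169 - -481 = -169 + 481 = 312$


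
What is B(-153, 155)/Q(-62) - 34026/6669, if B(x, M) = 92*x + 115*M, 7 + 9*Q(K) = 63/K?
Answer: -4656024040/1104831 ≈ -4214.2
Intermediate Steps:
Q(K) = -7/9 + 7/K (Q(K) = -7/9 + (63/K)/9 = -7/9 + 7/K)
B(-153, 155)/Q(-62) - 34026/6669 = (92*(-153) + 115*155)/(-7/9 + 7/(-62)) - 34026/6669 = (-14076 + 17825)/(-7/9 + 7*(-1/62)) - 34026*1/6669 = 3749/(-7/9 - 7/62) - 11342/2223 = 3749/(-497/558) - 11342/2223 = 3749*(-558/497) - 11342/2223 = -2091942/497 - 11342/2223 = -4656024040/1104831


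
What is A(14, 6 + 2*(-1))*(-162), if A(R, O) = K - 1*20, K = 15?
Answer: 810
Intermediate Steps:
A(R, O) = -5 (A(R, O) = 15 - 1*20 = 15 - 20 = -5)
A(14, 6 + 2*(-1))*(-162) = -5*(-162) = 810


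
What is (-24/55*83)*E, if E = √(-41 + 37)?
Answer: -3984*I/55 ≈ -72.436*I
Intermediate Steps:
E = 2*I (E = √(-4) = 2*I ≈ 2.0*I)
(-24/55*83)*E = (-24/55*83)*(2*I) = -3984*I/55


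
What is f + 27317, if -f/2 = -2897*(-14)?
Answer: -53799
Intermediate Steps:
f = -81116 (f = -(-5794)*(-14) = -2*40558 = -81116)
f + 27317 = -81116 + 27317 = -53799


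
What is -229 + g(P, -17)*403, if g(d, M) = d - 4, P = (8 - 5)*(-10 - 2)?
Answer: -16349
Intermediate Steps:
P = -36 (P = 3*(-12) = -36)
g(d, M) = -4 + d
-229 + g(P, -17)*403 = -229 + (-4 - 36)*403 = -229 - 40*403 = -229 - 16120 = -16349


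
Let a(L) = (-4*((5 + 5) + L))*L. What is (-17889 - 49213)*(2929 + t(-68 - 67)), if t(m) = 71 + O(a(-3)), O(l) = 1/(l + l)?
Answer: -2415676793/12 ≈ -2.0131e+8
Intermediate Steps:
a(L) = L*(-40 - 4*L) (a(L) = (-4*(10 + L))*L = (-40 - 4*L)*L = L*(-40 - 4*L))
O(l) = 1/(2*l)
t(m) = 11929/168 (t(m) = 71 + 1/(2*((-4*(-3)*(10 - 3)))) = 71 + 1/(2*((-4*(-3)*7))) = 71 + (½)/84 = 71 + (½)*(1/84) = 71 + 1/168 = 11929/168)
(-17889 - 49213)*(2929 + t(-68 - 67)) = (-17889 - 49213)*(2929 + 11929/168) = -67102*504001/168 = -2415676793/12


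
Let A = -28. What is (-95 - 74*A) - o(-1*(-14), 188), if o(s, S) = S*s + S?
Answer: -843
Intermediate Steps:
o(s, S) = S + S*s
(-95 - 74*A) - o(-1*(-14), 188) = (-95 - 74*(-28)) - 188*(1 - 1*(-14)) = (-95 + 2072) - 188*(1 + 14) = 1977 - 188*15 = 1977 - 1*2820 = 1977 - 2820 = -843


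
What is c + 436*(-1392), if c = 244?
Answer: -606668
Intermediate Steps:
c + 436*(-1392) = 244 + 436*(-1392) = 244 - 606912 = -606668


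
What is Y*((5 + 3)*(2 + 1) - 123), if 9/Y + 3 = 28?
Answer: -891/25 ≈ -35.640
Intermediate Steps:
Y = 9/25 (Y = 9/(-3 + 28) = 9/25 ≈ 0.36000)
Y*((5 + 3)*(2 + 1) - 123) = 9*((5 + 3)*(2 + 1) - 123)/25 = 9*(8*3 - 123)/25 = 9*(24 - 123)/25 = (9/25)*(-99) = -891/25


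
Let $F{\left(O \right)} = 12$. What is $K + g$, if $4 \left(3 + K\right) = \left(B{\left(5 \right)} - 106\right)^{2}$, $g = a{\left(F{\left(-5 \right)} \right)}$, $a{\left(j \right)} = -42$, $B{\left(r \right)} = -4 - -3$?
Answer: $\frac{11269}{4} \approx 2817.3$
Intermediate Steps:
$B{\left(r \right)} = -1$ ($B{\left(r \right)} = -4 + 3 = -1$)
$g = -42$
$K = \frac{11437}{4}$ ($K = -3 + \frac{\left(-1 - 106\right)^{2}}{4} = -3 + \frac{\left(-107\right)^{2}}{4} = -3 + \frac{1}{4} \cdot 11449 = -3 + \frac{11449}{4} = \frac{11437}{4} \approx 2859.3$)
$K + g = \frac{11437}{4} - 42 = \frac{11269}{4}$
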